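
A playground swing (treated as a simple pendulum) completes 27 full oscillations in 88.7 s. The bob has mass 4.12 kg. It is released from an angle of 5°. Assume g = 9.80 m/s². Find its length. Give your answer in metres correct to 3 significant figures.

2.68 m

T = 88.7/27 = 3.285 s.
From T = 2π√(L/g), L = gT²/(4π²) = 9.80 × 3.285²/(4π²) = 2.68 m.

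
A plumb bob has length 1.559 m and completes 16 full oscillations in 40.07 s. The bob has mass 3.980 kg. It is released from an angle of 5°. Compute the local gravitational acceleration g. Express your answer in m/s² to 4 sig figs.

9.813 m/s²

T = 40.07/16 = 2.5044 s.
From T = 2π√(L/g), g = 4π²L/T² = 4π² × 1.559/2.5044² = 9.813 m/s².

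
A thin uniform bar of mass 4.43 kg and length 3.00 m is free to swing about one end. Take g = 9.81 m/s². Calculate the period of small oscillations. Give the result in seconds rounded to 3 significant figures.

2.84 s

For a physical pendulum T = 2π√(I/(mgd)), with d = 1.500 m from pivot to centre of mass.
I_cm = mL²/12 = 4.43 × 3.00²/12 = 3.322 kg·m²; I = I_cm + md² = 3.322 + 4.43 × 1.500² = 13.29 kg·m².
T = 2π√(13.29/(4.43 × 9.81 × 1.500)) = 2.84 s.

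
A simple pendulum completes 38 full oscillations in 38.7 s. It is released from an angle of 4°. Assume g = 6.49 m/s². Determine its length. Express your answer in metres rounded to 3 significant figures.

0.171 m

T = 38.7/38 = 1.018 s.
From T = 2π√(L/g), L = gT²/(4π²) = 6.49 × 1.018²/(4π²) = 0.171 m.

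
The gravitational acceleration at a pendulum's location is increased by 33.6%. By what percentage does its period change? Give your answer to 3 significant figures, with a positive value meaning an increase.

T ∝ 1/√g, so T'/T = 1/√(1.336) = 0.8652.
Percentage change in T = (0.8652 − 1) × 100% = -13.5%.

-13.5%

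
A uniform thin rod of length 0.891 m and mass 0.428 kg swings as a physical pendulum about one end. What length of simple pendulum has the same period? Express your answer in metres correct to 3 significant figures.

The equivalent simple-pendulum length is L_eq = I/(md), where I is about the pivot and d = 0.4455 m.
I_cm = (1/12)mL² = 0.02832 kg·m², so I = I_cm + md² = 0.02832 + 0.08495 = 0.1133 kg·m².
L_eq = 0.1133/(0.428 × 0.4455) = 0.594 m.

0.594 m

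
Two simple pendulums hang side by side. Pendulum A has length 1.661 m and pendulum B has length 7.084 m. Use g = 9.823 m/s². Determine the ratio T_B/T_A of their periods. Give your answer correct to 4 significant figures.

T ∝ √L, so T_B/T_A = √(L_B/L_A) = √(7.084/1.661) = 2.065.

2.065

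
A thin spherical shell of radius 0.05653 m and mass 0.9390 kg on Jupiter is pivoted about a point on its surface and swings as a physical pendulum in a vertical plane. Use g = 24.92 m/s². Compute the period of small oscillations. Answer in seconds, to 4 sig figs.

I_cm = (2/3)mr² = 0.0020005 kg·m². The pivot is at distance d = 0.05653 m from the centre of mass.
By the parallel-axis theorem, I = I_cm + md² = 0.0020005 + 0.0030007 = 0.0050012 kg·m².
T = 2π√(I/(mgd)) = 2π√(0.0050012/(0.9390 × 24.92 × 0.05653)) = 0.3863 s.

0.3863 s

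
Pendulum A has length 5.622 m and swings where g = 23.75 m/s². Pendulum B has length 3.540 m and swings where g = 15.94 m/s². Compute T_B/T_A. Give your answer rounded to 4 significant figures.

0.9686

T = 2π√(L/g), so T_B/T_A = √((L_B/g_B)/(L_A/g_A)) = √((3.540/15.94)/(5.622/23.75)) = 0.9686.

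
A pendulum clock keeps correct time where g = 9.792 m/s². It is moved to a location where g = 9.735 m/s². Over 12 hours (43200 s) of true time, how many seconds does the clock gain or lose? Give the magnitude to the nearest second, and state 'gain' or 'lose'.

lose 126 s

The clock's period scales as T ∝ 1/√g, so T'/T = √(9.792/9.735) = 1.00292.
In 43200 s of true time the clock registers 43200/1.00292 = 43074.1 s, so it loses 126 s.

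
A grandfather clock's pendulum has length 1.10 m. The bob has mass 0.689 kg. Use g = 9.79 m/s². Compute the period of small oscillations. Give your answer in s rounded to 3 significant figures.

2.11 s

T = 2π√(L/g) = 2π√(1.10/9.79) = 2π × 0.3352 = 2.11 s.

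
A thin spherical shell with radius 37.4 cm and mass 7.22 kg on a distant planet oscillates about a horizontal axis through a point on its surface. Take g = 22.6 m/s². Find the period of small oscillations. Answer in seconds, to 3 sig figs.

1.04 s

I_cm = (2/3)mr² = 0.6733 kg·m². The pivot is at distance d = 0.374 m from the centre of mass.
By the parallel-axis theorem, I = I_cm + md² = 0.6733 + 1.010 = 1.683 kg·m².
T = 2π√(I/(mgd)) = 2π√(1.683/(7.22 × 22.6 × 0.374)) = 1.04 s.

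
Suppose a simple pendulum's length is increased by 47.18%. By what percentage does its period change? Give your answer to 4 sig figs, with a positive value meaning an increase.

T ∝ √L, so T'/T = √(1.4718) = 1.2132.
Percentage change in T = (1.2132 − 1) × 100% = 21.32%.

21.32%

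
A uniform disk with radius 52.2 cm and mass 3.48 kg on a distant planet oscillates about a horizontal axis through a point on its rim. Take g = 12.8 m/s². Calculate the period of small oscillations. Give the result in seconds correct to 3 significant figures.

I_cm = ½mr² = 0.4741 kg·m². The pivot is at distance d = 0.522 m from the centre of mass.
By the parallel-axis theorem, I = I_cm + md² = 0.4741 + 0.9482 = 1.422 kg·m².
T = 2π√(I/(mgd)) = 2π√(1.422/(3.48 × 12.8 × 0.522)) = 1.55 s.

1.55 s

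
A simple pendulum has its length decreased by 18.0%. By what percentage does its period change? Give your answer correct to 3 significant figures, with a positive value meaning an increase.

-9.45%

T ∝ √L, so T'/T = √(0.8200) = 0.9055.
Percentage change in T = (0.9055 − 1) × 100% = -9.45%.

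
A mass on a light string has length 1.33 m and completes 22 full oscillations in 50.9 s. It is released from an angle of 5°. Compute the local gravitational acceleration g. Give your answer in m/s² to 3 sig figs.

9.81 m/s²

T = 50.9/22 = 2.314 s.
From T = 2π√(L/g), g = 4π²L/T² = 4π² × 1.33/2.314² = 9.81 m/s².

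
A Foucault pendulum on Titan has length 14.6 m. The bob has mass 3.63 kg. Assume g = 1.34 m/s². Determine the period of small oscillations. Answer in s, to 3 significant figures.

T = 2π√(L/g) = 2π√(14.6/1.34) = 2π × 3.301 = 20.7 s.

20.7 s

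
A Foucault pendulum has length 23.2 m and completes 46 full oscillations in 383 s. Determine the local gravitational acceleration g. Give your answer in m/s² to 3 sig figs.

13.2 m/s²

T = 383/46 = 8.326 s.
From T = 2π√(L/g), g = 4π²L/T² = 4π² × 23.2/8.326² = 13.2 m/s².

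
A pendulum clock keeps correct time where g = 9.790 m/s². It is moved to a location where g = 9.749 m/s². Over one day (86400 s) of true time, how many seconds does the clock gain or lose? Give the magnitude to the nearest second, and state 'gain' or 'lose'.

The clock's period scales as T ∝ 1/√g, so T'/T = √(9.790/9.749) = 1.00210.
In 86400 s of true time the clock registers 86400/1.00210 = 86218.9 s, so it loses 181 s.

lose 181 s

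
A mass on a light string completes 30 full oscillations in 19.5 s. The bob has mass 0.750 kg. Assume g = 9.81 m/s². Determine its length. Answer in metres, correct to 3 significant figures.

0.105 m

T = 19.5/30 = 0.6500 s.
From T = 2π√(L/g), L = gT²/(4π²) = 9.81 × 0.6500²/(4π²) = 0.105 m.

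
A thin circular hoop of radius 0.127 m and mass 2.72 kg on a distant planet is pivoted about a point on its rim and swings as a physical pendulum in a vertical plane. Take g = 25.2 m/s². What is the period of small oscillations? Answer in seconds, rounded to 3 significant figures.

0.631 s

I_cm = mr² = 0.04387 kg·m². The pivot is at distance d = 0.127 m from the centre of mass.
By the parallel-axis theorem, I = I_cm + md² = 0.04387 + 0.04387 = 0.08774 kg·m².
T = 2π√(I/(mgd)) = 2π√(0.08774/(2.72 × 25.2 × 0.127)) = 0.631 s.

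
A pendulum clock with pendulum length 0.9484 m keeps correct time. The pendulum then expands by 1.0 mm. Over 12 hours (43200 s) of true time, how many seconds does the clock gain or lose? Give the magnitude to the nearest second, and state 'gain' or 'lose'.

lose 23 s

T ∝ √L, so T'/T = √(0.94940/0.9484) = 1.00053.
In 43200 s of true time the clock registers 43200/1.00053 = 43177.2 s, so it loses 23 s.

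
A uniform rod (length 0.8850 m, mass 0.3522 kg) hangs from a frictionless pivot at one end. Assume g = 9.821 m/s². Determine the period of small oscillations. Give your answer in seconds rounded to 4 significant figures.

1.540 s

For a physical pendulum T = 2π√(I/(mgd)), with d = 0.44250 m from pivot to centre of mass.
I_cm = mL²/12 = 0.3522 × 0.8850²/12 = 0.022988 kg·m²; I = I_cm + md² = 0.022988 + 0.3522 × 0.44250² = 0.091951 kg·m².
T = 2π√(0.091951/(0.3522 × 9.821 × 0.44250)) = 1.540 s.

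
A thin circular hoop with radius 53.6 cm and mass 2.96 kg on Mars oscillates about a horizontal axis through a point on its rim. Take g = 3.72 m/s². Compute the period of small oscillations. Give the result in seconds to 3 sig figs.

I_cm = mr² = 0.8504 kg·m². The pivot is at distance d = 0.536 m from the centre of mass.
By the parallel-axis theorem, I = I_cm + md² = 0.8504 + 0.8504 = 1.701 kg·m².
T = 2π√(I/(mgd)) = 2π√(1.701/(2.96 × 3.72 × 0.536)) = 3.37 s.

3.37 s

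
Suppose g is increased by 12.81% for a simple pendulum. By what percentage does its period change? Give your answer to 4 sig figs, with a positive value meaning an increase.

T ∝ 1/√g, so T'/T = 1/√(1.1281) = 0.94151.
Percentage change in T = (0.94151 − 1) × 100% = -5.849%.

-5.849%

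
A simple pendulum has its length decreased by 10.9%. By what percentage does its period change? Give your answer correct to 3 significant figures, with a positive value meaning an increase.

T ∝ √L, so T'/T = √(0.8910) = 0.9439.
Percentage change in T = (0.9439 − 1) × 100% = -5.61%.

-5.61%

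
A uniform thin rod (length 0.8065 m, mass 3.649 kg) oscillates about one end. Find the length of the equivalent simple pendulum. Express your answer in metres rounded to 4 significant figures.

0.5377 m

The equivalent simple-pendulum length is L_eq = I/(md), where I is about the pivot and d = 0.40325 m.
I_cm = (1/12)mL² = 0.19779 kg·m², so I = I_cm + md² = 0.19779 + 0.59337 = 0.79115 kg·m².
L_eq = 0.79115/(3.649 × 0.40325) = 0.5377 m.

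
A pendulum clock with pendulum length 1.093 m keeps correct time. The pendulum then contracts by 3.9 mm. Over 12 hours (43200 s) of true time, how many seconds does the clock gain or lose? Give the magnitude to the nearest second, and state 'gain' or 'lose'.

gain 77 s

T ∝ √L, so T'/T = √(1.08910/1.093) = 0.998214.
In 43200 s of true time the clock registers 43200/0.998214 = 43277.3 s, so it gains 77 s.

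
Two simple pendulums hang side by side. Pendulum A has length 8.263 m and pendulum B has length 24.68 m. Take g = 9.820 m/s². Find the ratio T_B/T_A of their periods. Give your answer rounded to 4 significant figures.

T ∝ √L, so T_B/T_A = √(L_B/L_A) = √(24.68/8.263) = 1.728.

1.728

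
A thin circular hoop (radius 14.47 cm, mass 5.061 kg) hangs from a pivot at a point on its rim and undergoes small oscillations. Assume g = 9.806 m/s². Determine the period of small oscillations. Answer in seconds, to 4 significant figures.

1.079 s

I_cm = mr² = 0.10597 kg·m². The pivot is at distance d = 0.1447 m from the centre of mass.
By the parallel-axis theorem, I = I_cm + md² = 0.10597 + 0.10597 = 0.21194 kg·m².
T = 2π√(I/(mgd)) = 2π√(0.21194/(5.061 × 9.806 × 0.1447)) = 1.079 s.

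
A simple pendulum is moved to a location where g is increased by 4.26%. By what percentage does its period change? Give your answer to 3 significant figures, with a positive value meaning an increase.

T ∝ 1/√g, so T'/T = 1/√(1.043) = 0.9794.
Percentage change in T = (0.9794 − 1) × 100% = -2.06%.

-2.06%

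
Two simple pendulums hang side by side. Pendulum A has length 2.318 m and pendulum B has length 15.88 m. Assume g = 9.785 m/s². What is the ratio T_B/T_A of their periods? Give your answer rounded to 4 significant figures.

2.617

T ∝ √L, so T_B/T_A = √(L_B/L_A) = √(15.88/2.318) = 2.617.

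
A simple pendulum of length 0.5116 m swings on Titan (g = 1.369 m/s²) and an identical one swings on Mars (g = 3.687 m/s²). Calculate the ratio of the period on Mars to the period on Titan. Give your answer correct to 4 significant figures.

0.6093

T ∝ 1/√g, so T₂/T₁ = √(g₁/g₂) = √(1.369/3.687) = 0.6093.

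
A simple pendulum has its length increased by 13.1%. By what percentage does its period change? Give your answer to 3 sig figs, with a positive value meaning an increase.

T ∝ √L, so T'/T = √(1.131) = 1.063.
Percentage change in T = (1.063 − 1) × 100% = 6.35%.

6.35%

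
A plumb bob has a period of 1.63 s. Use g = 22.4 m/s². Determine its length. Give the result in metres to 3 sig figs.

1.51 m

From T = 2π√(L/g), L = gT²/(4π²) = 22.4 × 1.630²/(4π²) = 1.51 m.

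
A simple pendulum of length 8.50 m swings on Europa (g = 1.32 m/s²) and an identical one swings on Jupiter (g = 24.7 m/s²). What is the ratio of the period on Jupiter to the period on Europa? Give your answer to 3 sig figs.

T ∝ 1/√g, so T₂/T₁ = √(g₁/g₂) = √(1.32/24.7) = 0.231.

0.231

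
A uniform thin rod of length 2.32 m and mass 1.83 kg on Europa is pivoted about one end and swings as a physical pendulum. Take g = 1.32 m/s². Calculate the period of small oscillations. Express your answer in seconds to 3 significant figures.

For a physical pendulum T = 2π√(I/(mgd)), with d = 1.160 m from pivot to centre of mass.
I_cm = mL²/12 = 1.83 × 2.32²/12 = 0.8208 kg·m²; I = I_cm + md² = 0.8208 + 1.83 × 1.160² = 3.283 kg·m².
T = 2π√(3.283/(1.83 × 1.32 × 1.160)) = 6.80 s.

6.80 s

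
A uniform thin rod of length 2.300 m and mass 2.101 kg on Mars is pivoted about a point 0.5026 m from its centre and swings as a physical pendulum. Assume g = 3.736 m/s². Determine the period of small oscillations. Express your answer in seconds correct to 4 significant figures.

For a physical pendulum T = 2π√(I/(mgd)), with d = 0.50260 m from pivot to centre of mass.
I_cm = mL²/12 = 2.101 × 2.300²/12 = 0.92619 kg·m²; I = I_cm + md² = 0.92619 + 2.101 × 0.50260² = 1.4569 kg·m².
T = 2π√(1.4569/(2.101 × 3.736 × 0.50260)) = 3.818 s.

3.818 s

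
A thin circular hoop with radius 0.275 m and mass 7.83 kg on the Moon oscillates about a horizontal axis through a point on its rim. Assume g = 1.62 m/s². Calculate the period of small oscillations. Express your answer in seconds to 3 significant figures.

I_cm = mr² = 0.5921 kg·m². The pivot is at distance d = 0.275 m from the centre of mass.
By the parallel-axis theorem, I = I_cm + md² = 0.5921 + 0.5921 = 1.184 kg·m².
T = 2π√(I/(mgd)) = 2π√(1.184/(7.83 × 1.62 × 0.275)) = 3.66 s.

3.66 s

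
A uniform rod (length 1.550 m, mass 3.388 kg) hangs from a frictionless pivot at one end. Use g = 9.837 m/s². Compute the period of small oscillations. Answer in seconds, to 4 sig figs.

For a physical pendulum T = 2π√(I/(mgd)), with d = 0.77500 m from pivot to centre of mass.
I_cm = mL²/12 = 3.388 × 1.550²/12 = 0.67831 kg·m²; I = I_cm + md² = 0.67831 + 3.388 × 0.77500² = 2.7132 kg·m².
T = 2π√(2.7132/(3.388 × 9.837 × 0.77500)) = 2.036 s.

2.036 s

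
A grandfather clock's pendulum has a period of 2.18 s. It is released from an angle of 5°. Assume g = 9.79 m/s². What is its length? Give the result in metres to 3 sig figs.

From T = 2π√(L/g), L = gT²/(4π²) = 9.79 × 2.180²/(4π²) = 1.18 m.

1.18 m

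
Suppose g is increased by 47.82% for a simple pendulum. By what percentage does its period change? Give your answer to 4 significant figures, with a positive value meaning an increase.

-17.75%

T ∝ 1/√g, so T'/T = 1/√(1.4782) = 0.82250.
Percentage change in T = (0.82250 − 1) × 100% = -17.75%.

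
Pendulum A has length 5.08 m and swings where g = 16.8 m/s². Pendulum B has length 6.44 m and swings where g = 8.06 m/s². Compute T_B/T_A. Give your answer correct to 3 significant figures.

1.63

T = 2π√(L/g), so T_B/T_A = √((L_B/g_B)/(L_A/g_A)) = √((6.44/8.06)/(5.08/16.8)) = 1.63.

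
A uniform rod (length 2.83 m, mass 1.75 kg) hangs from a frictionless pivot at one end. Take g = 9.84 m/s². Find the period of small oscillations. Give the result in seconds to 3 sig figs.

2.75 s

For a physical pendulum T = 2π√(I/(mgd)), with d = 1.415 m from pivot to centre of mass.
I_cm = mL²/12 = 1.75 × 2.83²/12 = 1.168 kg·m²; I = I_cm + md² = 1.168 + 1.75 × 1.415² = 4.672 kg·m².
T = 2π√(4.672/(1.75 × 9.84 × 1.415)) = 2.75 s.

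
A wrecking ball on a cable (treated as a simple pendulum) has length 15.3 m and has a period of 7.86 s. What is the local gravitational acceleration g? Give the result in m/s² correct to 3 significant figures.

From T = 2π√(L/g), g = 4π²L/T² = 4π² × 15.3/7.860² = 9.78 m/s².

9.78 m/s²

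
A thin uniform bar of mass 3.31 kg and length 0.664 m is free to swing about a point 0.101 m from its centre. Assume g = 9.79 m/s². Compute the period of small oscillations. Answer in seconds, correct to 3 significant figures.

1.37 s

For a physical pendulum T = 2π√(I/(mgd)), with d = 0.1010 m from pivot to centre of mass.
I_cm = mL²/12 = 3.31 × 0.664²/12 = 0.1216 kg·m²; I = I_cm + md² = 0.1216 + 3.31 × 0.1010² = 0.1554 kg·m².
T = 2π√(0.1554/(3.31 × 9.79 × 0.1010)) = 1.37 s.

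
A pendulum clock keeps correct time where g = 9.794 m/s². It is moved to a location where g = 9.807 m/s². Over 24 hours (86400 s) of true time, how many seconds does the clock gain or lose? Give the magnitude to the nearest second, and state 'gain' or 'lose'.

gain 57 s

The clock's period scales as T ∝ 1/√g, so T'/T = √(9.794/9.807) = 0.999337.
In 86400 s of true time the clock registers 86400/0.999337 = 86457.3 s, so it gains 57 s.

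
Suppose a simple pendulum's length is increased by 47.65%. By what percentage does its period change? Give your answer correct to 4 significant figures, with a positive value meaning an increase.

T ∝ √L, so T'/T = √(1.4765) = 1.2151.
Percentage change in T = (1.2151 − 1) × 100% = 21.51%.

21.51%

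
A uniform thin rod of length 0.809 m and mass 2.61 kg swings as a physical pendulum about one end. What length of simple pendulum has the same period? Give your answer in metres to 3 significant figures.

0.539 m

The equivalent simple-pendulum length is L_eq = I/(md), where I is about the pivot and d = 0.4045 m.
I_cm = (1/12)mL² = 0.1423 kg·m², so I = I_cm + md² = 0.1423 + 0.4270 = 0.5694 kg·m².
L_eq = 0.5694/(2.61 × 0.4045) = 0.539 m.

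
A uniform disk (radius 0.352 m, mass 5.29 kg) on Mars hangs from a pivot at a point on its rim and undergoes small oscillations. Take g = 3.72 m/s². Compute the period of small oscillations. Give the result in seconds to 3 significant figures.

I_cm = ½mr² = 0.3277 kg·m². The pivot is at distance d = 0.352 m from the centre of mass.
By the parallel-axis theorem, I = I_cm + md² = 0.3277 + 0.6555 = 0.9832 kg·m².
T = 2π√(I/(mgd)) = 2π√(0.9832/(5.29 × 3.72 × 0.352)) = 2.37 s.

2.37 s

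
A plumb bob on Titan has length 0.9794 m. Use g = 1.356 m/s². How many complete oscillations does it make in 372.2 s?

T = 2π√(L/g) = 2π√(0.9794/1.356) = 5.3399 s.
Number of complete oscillations = ⌊372.2/5.3399⌋ = ⌊69.702⌋ = 69.

69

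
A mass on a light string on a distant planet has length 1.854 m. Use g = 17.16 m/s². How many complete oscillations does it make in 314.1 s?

152

T = 2π√(L/g) = 2π√(1.854/17.16) = 2.0653 s.
Number of complete oscillations = ⌊314.1/2.0653⌋ = ⌊152.09⌋ = 152.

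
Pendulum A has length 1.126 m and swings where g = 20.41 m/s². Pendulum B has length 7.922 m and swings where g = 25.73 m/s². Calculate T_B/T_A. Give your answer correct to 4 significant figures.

T = 2π√(L/g), so T_B/T_A = √((L_B/g_B)/(L_A/g_A)) = √((7.922/25.73)/(1.126/20.41)) = 2.362.

2.362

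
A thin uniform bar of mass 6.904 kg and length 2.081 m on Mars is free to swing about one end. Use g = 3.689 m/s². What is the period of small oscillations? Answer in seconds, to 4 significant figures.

3.853 s

For a physical pendulum T = 2π√(I/(mgd)), with d = 1.0405 m from pivot to centre of mass.
I_cm = mL²/12 = 6.904 × 2.081²/12 = 2.4915 kg·m²; I = I_cm + md² = 2.4915 + 6.904 × 1.0405² = 9.9661 kg·m².
T = 2π√(9.9661/(6.904 × 3.689 × 1.0405)) = 3.853 s.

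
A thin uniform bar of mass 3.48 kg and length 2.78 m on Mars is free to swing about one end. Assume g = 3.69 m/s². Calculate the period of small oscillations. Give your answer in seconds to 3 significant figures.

4.45 s

For a physical pendulum T = 2π√(I/(mgd)), with d = 1.390 m from pivot to centre of mass.
I_cm = mL²/12 = 3.48 × 2.78²/12 = 2.241 kg·m²; I = I_cm + md² = 2.241 + 3.48 × 1.390² = 8.965 kg·m².
T = 2π√(8.965/(3.48 × 3.69 × 1.390)) = 4.45 s.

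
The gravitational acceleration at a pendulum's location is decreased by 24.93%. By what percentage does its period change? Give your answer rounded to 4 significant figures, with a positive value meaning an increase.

15.42%

T ∝ 1/√g, so T'/T = 1/√(0.75070) = 1.1542.
Percentage change in T = (1.1542 − 1) × 100% = 15.42%.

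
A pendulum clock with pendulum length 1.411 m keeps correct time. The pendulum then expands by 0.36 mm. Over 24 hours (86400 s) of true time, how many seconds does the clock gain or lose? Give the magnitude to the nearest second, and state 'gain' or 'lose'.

T ∝ √L, so T'/T = √(1.41136/1.411) = 1.00013.
In 86400 s of true time the clock registers 86400/1.00013 = 86389.0 s, so it loses 11 s.

lose 11 s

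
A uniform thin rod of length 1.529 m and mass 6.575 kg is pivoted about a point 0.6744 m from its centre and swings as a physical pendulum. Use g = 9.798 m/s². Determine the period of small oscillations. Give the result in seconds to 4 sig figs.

1.970 s

For a physical pendulum T = 2π√(I/(mgd)), with d = 0.67440 m from pivot to centre of mass.
I_cm = mL²/12 = 6.575 × 1.529²/12 = 1.2809 kg·m²; I = I_cm + md² = 1.2809 + 6.575 × 0.67440² = 4.2714 kg·m².
T = 2π√(4.2714/(6.575 × 9.798 × 0.67440)) = 1.970 s.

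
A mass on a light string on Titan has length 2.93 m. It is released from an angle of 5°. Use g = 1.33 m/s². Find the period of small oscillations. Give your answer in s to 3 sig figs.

9.33 s

T = 2π√(L/g) = 2π√(2.93/1.33) = 2π × 1.484 = 9.33 s.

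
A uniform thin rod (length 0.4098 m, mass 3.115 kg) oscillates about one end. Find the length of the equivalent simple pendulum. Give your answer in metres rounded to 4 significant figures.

0.2732 m

The equivalent simple-pendulum length is L_eq = I/(md), where I is about the pivot and d = 0.20490 m.
I_cm = (1/12)mL² = 0.043593 kg·m², so I = I_cm + md² = 0.043593 + 0.13078 = 0.17437 kg·m².
L_eq = 0.17437/(3.115 × 0.20490) = 0.2732 m.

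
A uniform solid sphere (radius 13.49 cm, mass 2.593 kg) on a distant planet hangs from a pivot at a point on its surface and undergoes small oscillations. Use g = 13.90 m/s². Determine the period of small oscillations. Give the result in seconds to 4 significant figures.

I_cm = (2/5)mr² = 0.018875 kg·m². The pivot is at distance d = 0.1349 m from the centre of mass.
By the parallel-axis theorem, I = I_cm + md² = 0.018875 + 0.047187 = 0.066062 kg·m².
T = 2π√(I/(mgd)) = 2π√(0.066062/(2.593 × 13.90 × 0.1349)) = 0.7324 s.

0.7324 s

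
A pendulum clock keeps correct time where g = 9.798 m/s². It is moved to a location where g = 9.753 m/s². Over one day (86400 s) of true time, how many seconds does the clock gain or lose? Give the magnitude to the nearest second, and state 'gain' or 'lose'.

The clock's period scales as T ∝ 1/√g, so T'/T = √(9.798/9.753) = 1.00230.
In 86400 s of true time the clock registers 86400/1.00230 = 86201.4 s, so it loses 199 s.

lose 199 s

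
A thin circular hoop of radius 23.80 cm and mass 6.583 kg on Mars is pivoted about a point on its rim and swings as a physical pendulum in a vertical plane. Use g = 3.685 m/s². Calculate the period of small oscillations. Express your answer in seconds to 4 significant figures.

2.258 s

I_cm = mr² = 0.37289 kg·m². The pivot is at distance d = 0.2380 m from the centre of mass.
By the parallel-axis theorem, I = I_cm + md² = 0.37289 + 0.37289 = 0.74577 kg·m².
T = 2π√(I/(mgd)) = 2π√(0.74577/(6.583 × 3.685 × 0.2380)) = 2.258 s.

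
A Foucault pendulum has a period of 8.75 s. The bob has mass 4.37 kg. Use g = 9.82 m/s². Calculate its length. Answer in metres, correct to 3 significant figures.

19.0 m

From T = 2π√(L/g), L = gT²/(4π²) = 9.82 × 8.750²/(4π²) = 19.0 m.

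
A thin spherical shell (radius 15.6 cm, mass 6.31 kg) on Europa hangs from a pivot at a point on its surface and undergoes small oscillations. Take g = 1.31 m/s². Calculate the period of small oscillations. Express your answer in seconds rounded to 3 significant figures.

2.80 s

I_cm = (2/3)mr² = 0.1024 kg·m². The pivot is at distance d = 0.156 m from the centre of mass.
By the parallel-axis theorem, I = I_cm + md² = 0.1024 + 0.1536 = 0.2559 kg·m².
T = 2π√(I/(mgd)) = 2π√(0.2559/(6.31 × 1.31 × 0.156)) = 2.80 s.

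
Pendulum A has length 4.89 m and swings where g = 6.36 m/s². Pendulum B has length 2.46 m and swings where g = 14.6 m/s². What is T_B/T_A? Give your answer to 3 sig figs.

T = 2π√(L/g), so T_B/T_A = √((L_B/g_B)/(L_A/g_A)) = √((2.46/14.6)/(4.89/6.36)) = 0.468.

0.468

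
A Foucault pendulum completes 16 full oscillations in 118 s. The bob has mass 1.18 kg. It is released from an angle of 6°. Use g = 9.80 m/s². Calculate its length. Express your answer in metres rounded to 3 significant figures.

T = 118/16 = 7.375 s.
From T = 2π√(L/g), L = gT²/(4π²) = 9.80 × 7.375²/(4π²) = 13.5 m.

13.5 m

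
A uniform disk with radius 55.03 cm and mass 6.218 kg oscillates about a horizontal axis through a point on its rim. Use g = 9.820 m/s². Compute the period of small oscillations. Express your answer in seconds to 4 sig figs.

1.822 s

I_cm = ½mr² = 0.94150 kg·m². The pivot is at distance d = 0.5503 m from the centre of mass.
By the parallel-axis theorem, I = I_cm + md² = 0.94150 + 1.8830 = 2.8245 kg·m².
T = 2π√(I/(mgd)) = 2π√(2.8245/(6.218 × 9.820 × 0.5503)) = 1.822 s.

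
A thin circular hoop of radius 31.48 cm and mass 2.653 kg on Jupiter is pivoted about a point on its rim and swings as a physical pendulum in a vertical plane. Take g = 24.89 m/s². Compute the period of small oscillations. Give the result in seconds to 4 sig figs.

0.9993 s

I_cm = mr² = 0.26291 kg·m². The pivot is at distance d = 0.3148 m from the centre of mass.
By the parallel-axis theorem, I = I_cm + md² = 0.26291 + 0.26291 = 0.52582 kg·m².
T = 2π√(I/(mgd)) = 2π√(0.52582/(2.653 × 24.89 × 0.3148)) = 0.9993 s.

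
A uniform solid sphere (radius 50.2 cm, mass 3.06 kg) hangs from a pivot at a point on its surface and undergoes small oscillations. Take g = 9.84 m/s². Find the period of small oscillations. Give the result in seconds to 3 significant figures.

I_cm = (2/5)mr² = 0.3085 kg·m². The pivot is at distance d = 0.502 m from the centre of mass.
By the parallel-axis theorem, I = I_cm + md² = 0.3085 + 0.7711 = 1.080 kg·m².
T = 2π√(I/(mgd)) = 2π√(1.080/(3.06 × 9.84 × 0.502)) = 1.68 s.

1.68 s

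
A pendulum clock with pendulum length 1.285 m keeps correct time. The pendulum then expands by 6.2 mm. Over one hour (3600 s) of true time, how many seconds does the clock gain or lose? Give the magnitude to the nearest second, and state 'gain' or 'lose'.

T ∝ √L, so T'/T = √(1.29120/1.285) = 1.00241.
In 3600 s of true time the clock registers 3600/1.00241 = 3591.3 s, so it loses 9 s.

lose 9 s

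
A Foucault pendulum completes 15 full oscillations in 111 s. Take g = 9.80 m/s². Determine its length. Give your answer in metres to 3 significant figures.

13.6 m

T = 111/15 = 7.400 s.
From T = 2π√(L/g), L = gT²/(4π²) = 9.80 × 7.400²/(4π²) = 13.6 m.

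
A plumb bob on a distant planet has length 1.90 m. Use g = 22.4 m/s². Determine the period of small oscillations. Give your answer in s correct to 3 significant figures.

1.83 s

T = 2π√(L/g) = 2π√(1.90/22.4) = 2π × 0.2912 = 1.83 s.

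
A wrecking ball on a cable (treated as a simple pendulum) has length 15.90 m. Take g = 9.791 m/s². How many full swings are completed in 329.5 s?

T = 2π√(L/g) = 2π√(15.90/9.791) = 8.0069 s.
Number of complete oscillations = ⌊329.5/8.0069⌋ = ⌊41.152⌋ = 41.

41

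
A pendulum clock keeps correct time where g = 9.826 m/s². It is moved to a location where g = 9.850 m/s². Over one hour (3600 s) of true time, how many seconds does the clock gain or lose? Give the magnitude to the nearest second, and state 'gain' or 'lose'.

The clock's period scales as T ∝ 1/√g, so T'/T = √(9.826/9.850) = 0.998781.
In 3600 s of true time the clock registers 3600/0.998781 = 3604.4 s, so it gains 4 s.

gain 4 s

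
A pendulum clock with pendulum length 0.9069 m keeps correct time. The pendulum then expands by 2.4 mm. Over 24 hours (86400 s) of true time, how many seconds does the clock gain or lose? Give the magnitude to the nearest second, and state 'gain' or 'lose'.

T ∝ √L, so T'/T = √(0.90930/0.9069) = 1.00132.
In 86400 s of true time the clock registers 86400/1.00132 = 86285.9 s, so it loses 114 s.

lose 114 s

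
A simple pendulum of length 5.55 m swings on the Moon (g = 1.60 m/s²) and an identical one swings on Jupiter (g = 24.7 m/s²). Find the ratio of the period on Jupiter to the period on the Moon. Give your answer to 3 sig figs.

T ∝ 1/√g, so T₂/T₁ = √(g₁/g₂) = √(1.60/24.7) = 0.255.

0.255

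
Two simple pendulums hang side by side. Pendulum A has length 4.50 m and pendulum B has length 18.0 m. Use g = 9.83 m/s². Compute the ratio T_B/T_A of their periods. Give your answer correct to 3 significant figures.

T ∝ √L, so T_B/T_A = √(L_B/L_A) = √(18.0/4.50) = 2.00.

2.00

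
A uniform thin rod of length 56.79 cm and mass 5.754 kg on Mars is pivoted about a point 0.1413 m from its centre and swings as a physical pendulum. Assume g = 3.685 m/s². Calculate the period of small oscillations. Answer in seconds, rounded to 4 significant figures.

For a physical pendulum T = 2π√(I/(mgd)), with d = 0.14130 m from pivot to centre of mass.
I_cm = mL²/12 = 5.754 × 0.5679²/12 = 0.15464 kg·m²; I = I_cm + md² = 0.15464 + 5.754 × 0.14130² = 0.26953 kg·m².
T = 2π√(0.26953/(5.754 × 3.685 × 0.14130)) = 1.885 s.

1.885 s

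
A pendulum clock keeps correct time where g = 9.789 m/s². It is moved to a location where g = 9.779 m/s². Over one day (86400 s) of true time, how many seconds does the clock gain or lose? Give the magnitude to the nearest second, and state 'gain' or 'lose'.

lose 44 s

The clock's period scales as T ∝ 1/√g, so T'/T = √(9.789/9.779) = 1.00051.
In 86400 s of true time the clock registers 86400/1.00051 = 86355.9 s, so it loses 44 s.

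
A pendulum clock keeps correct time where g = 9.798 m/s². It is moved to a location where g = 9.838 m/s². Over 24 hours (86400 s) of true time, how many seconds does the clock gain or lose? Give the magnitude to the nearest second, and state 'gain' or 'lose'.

gain 176 s

The clock's period scales as T ∝ 1/√g, so T'/T = √(9.798/9.838) = 0.997965.
In 86400 s of true time the clock registers 86400/0.997965 = 86576.2 s, so it gains 176 s.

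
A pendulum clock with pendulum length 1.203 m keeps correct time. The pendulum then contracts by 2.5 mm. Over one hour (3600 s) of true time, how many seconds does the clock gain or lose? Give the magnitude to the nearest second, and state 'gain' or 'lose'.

gain 4 s

T ∝ √L, so T'/T = √(1.20050/1.203) = 0.998960.
In 3600 s of true time the clock registers 3600/0.998960 = 3603.7 s, so it gains 4 s.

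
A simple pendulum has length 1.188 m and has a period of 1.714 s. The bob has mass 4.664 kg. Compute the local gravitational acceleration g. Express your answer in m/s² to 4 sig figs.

15.96 m/s²

From T = 2π√(L/g), g = 4π²L/T² = 4π² × 1.188/1.7140² = 15.96 m/s².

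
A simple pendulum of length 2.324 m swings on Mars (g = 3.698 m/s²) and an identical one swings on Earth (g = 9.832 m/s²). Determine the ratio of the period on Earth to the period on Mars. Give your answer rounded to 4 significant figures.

T ∝ 1/√g, so T₂/T₁ = √(g₁/g₂) = √(3.698/9.832) = 0.6133.

0.6133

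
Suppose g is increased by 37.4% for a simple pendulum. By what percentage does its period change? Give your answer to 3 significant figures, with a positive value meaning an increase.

-14.7%

T ∝ 1/√g, so T'/T = 1/√(1.374) = 0.8531.
Percentage change in T = (0.8531 − 1) × 100% = -14.7%.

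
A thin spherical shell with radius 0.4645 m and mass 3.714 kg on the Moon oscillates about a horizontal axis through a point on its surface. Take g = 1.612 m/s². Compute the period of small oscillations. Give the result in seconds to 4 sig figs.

I_cm = (2/3)mr² = 0.53422 kg·m². The pivot is at distance d = 0.4645 m from the centre of mass.
By the parallel-axis theorem, I = I_cm + md² = 0.53422 + 0.80133 = 1.3356 kg·m².
T = 2π√(I/(mgd)) = 2π√(1.3356/(3.714 × 1.612 × 0.4645)) = 4.354 s.

4.354 s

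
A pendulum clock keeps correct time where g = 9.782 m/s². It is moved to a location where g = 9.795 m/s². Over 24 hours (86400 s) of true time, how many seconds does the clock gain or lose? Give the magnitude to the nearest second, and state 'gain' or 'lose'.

gain 57 s

The clock's period scales as T ∝ 1/√g, so T'/T = √(9.782/9.795) = 0.999336.
In 86400 s of true time the clock registers 86400/0.999336 = 86457.4 s, so it gains 57 s.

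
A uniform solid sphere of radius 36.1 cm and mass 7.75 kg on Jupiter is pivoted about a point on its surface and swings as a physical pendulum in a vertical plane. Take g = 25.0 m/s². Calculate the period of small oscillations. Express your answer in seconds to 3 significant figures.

0.893 s

I_cm = (2/5)mr² = 0.4040 kg·m². The pivot is at distance d = 0.361 m from the centre of mass.
By the parallel-axis theorem, I = I_cm + md² = 0.4040 + 1.010 = 1.414 kg·m².
T = 2π√(I/(mgd)) = 2π√(1.414/(7.75 × 25.0 × 0.361)) = 0.893 s.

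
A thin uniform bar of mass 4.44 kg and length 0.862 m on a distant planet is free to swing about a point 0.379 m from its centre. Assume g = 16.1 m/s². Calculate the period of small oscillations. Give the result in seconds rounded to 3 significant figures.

1.15 s

For a physical pendulum T = 2π√(I/(mgd)), with d = 0.3790 m from pivot to centre of mass.
I_cm = mL²/12 = 4.44 × 0.862²/12 = 0.2749 kg·m²; I = I_cm + md² = 0.2749 + 4.44 × 0.3790² = 0.9127 kg·m².
T = 2π√(0.9127/(4.44 × 16.1 × 0.3790)) = 1.15 s.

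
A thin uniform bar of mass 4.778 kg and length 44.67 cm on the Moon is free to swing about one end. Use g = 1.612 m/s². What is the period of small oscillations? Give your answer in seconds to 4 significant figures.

2.701 s

For a physical pendulum T = 2π√(I/(mgd)), with d = 0.22335 m from pivot to centre of mass.
I_cm = mL²/12 = 4.778 × 0.4467²/12 = 0.079451 kg·m²; I = I_cm + md² = 0.079451 + 4.778 × 0.22335² = 0.31780 kg·m².
T = 2π√(0.31780/(4.778 × 1.612 × 0.22335)) = 2.701 s.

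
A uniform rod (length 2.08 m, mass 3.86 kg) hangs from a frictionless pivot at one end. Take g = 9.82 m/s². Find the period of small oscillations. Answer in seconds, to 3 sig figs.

For a physical pendulum T = 2π√(I/(mgd)), with d = 1.040 m from pivot to centre of mass.
I_cm = mL²/12 = 3.86 × 2.08²/12 = 1.392 kg·m²; I = I_cm + md² = 1.392 + 3.86 × 1.040² = 5.567 kg·m².
T = 2π√(5.567/(3.86 × 9.82 × 1.040)) = 2.36 s.

2.36 s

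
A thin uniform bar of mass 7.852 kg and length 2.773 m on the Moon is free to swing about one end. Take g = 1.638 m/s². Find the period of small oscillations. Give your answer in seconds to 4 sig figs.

6.675 s

For a physical pendulum T = 2π√(I/(mgd)), with d = 1.3865 m from pivot to centre of mass.
I_cm = mL²/12 = 7.852 × 2.773²/12 = 5.0315 kg·m²; I = I_cm + md² = 5.0315 + 7.852 × 1.3865² = 20.126 kg·m².
T = 2π√(20.126/(7.852 × 1.638 × 1.3865)) = 6.675 s.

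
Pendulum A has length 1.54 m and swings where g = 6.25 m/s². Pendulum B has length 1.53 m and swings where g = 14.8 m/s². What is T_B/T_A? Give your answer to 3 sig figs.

0.648

T = 2π√(L/g), so T_B/T_A = √((L_B/g_B)/(L_A/g_A)) = √((1.53/14.8)/(1.54/6.25)) = 0.648.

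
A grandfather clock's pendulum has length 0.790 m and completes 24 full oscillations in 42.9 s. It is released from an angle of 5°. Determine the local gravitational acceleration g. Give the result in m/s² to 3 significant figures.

T = 42.9/24 = 1.787 s.
From T = 2π√(L/g), g = 4π²L/T² = 4π² × 0.790/1.787² = 9.76 m/s².

9.76 m/s²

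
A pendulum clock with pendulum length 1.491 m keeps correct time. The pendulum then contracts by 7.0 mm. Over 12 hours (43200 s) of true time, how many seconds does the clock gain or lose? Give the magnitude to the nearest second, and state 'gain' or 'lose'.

gain 102 s

T ∝ √L, so T'/T = √(1.48400/1.491) = 0.997650.
In 43200 s of true time the clock registers 43200/0.997650 = 43301.8 s, so it gains 102 s.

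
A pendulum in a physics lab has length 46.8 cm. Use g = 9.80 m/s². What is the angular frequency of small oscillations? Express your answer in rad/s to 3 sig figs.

4.58 rad/s

ω = √(g/L) = √(9.80/0.468) = 4.58 rad/s.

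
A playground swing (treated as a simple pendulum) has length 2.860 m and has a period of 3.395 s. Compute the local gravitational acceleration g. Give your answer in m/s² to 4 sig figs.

9.796 m/s²

From T = 2π√(L/g), g = 4π²L/T² = 4π² × 2.860/3.3950² = 9.796 m/s².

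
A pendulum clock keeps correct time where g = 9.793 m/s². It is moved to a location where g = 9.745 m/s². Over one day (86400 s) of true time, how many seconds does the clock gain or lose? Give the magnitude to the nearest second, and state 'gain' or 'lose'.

lose 212 s

The clock's period scales as T ∝ 1/√g, so T'/T = √(9.793/9.745) = 1.00246.
In 86400 s of true time the clock registers 86400/1.00246 = 86188.0 s, so it loses 212 s.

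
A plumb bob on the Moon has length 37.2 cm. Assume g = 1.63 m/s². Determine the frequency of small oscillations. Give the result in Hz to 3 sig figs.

0.333 Hz

T = 2π√(L/g) = 2π√(0.372/1.63) = 3.002 s, so f = 1/T = 0.333 Hz.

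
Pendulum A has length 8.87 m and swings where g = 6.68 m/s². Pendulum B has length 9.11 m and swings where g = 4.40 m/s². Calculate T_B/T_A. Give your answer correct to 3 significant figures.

1.25

T = 2π√(L/g), so T_B/T_A = √((L_B/g_B)/(L_A/g_A)) = √((9.11/4.40)/(8.87/6.68)) = 1.25.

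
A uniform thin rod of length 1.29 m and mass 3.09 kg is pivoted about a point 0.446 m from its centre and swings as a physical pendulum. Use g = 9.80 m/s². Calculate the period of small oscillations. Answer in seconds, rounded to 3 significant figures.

For a physical pendulum T = 2π√(I/(mgd)), with d = 0.4460 m from pivot to centre of mass.
I_cm = mL²/12 = 3.09 × 1.29²/12 = 0.4285 kg·m²; I = I_cm + md² = 0.4285 + 3.09 × 0.4460² = 1.043 kg·m².
T = 2π√(1.043/(3.09 × 9.80 × 0.4460)) = 1.75 s.

1.75 s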